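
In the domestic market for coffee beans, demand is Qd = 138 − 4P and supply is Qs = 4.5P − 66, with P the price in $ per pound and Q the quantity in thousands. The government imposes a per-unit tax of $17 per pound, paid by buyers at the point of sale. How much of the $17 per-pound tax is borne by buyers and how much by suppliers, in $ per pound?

Buyers bear $9 per pound; suppliers bear $8 per pound.

Without the tax, 138 − 4P = 4.5P − 66 gives 8.5P = 204, so P* = $24 and Q* = 42.
With the tax collected from buyers, demand (in seller-price terms) shifts: Qd = 138 − 4(P + 17).
New equilibrium: buyers pay $33, suppliers receive $16, Q = 6. (Wedge: Pb − Ps = 17.)
Burden on buyers: $9; on suppliers: $8. (They sum to $17.)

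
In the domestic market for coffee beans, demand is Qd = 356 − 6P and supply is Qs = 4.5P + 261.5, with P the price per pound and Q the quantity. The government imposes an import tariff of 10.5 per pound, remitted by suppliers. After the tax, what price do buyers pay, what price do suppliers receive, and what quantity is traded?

Without the tax, 356 − 6P = 4.5P + 261.5 gives 10.5P = 94.5, so P* = 9 and Q* = 302.
With the tax collected from suppliers, supply shifts: Qs = 4.5(P − 10.5) + 261.5.
New equilibrium: buyers pay 13.5, suppliers receive 3, Q = 275. (Wedge: Pb − Ps = 10.5.)

Buyers pay 13.5; suppliers receive 3; quantity = 275.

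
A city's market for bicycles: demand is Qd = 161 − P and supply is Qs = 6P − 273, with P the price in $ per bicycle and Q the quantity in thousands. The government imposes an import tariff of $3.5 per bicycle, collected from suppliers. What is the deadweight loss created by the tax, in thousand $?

Without the tax, 161 − P = 6P − 273 gives 7P = 434, so P* = $62 and Q* = 99.
With the tax collected from suppliers, supply shifts: Qs = 6(P − 3.5) − 273.
New equilibrium: buyers pay $65, suppliers receive $61.5, Q = 96. (Wedge: Pb − Ps = 3.5.)
Quantity falls by |ΔQ| = |99 − 96| = 3.
DWL = ½ · t · |ΔQ| = ½ · 3.5 · 3 = $5.25.

Deadweight loss = $5.25 thousand.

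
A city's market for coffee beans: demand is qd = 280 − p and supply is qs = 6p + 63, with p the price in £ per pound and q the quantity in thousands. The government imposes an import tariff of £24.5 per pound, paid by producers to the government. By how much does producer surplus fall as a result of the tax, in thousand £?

Without the tax, 280 − p = 6p + 63 gives 7p = 217, so p* = £31 and q* = 249.
With the tax collected from producers, supply shifts: qs = 6(p − 24.5) + 63.
New equilibrium: consumers pay £52, producers receive £27.5, q = 228. (Wedge: pb − ps = 24.5.)
ΔPS is the trapezoid between Q = 228 and Q = 249 of height £3.5: ½ · (249 + 228) · 3.5 = £834.75.

Producer surplus falls by £834.75 thousand.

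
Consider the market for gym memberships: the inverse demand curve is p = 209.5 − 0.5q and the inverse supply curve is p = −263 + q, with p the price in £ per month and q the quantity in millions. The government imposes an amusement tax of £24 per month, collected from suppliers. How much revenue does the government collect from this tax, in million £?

Rewrite in direct form: qd = 419 − 2p and qs = p + 263.
Without the tax, 419 − 2p = p + 263 gives 3p = 156, so p* = £52 and q* = 315.
With the tax collected from suppliers, supply shifts: qs = (p − 24) + 263.
Solving gives q = 299 with consumers paying £60 and suppliers receiving £36 (the £24 wedge).
Revenue = t · Q = 24 · 299 = £7176.

Tax revenue = £7176 million.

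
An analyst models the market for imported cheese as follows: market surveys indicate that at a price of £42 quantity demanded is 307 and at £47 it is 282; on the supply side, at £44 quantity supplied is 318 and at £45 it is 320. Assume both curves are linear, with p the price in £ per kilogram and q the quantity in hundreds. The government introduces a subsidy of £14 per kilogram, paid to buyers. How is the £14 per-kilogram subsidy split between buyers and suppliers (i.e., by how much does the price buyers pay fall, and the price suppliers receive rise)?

Demand slope: (282 − 307)/(47 − 42) = -5, so qd = 517 − 5p.
Supply slope: (320 − 318)/(45 − 44) = 2, so qs = 2p + 230.
Without the subsidy, 517 − 5p = 2p + 230 gives 7p = 287, so p* = £41 and q* = 312.
With a per-unit subsidy paid to buyers, each effectively pays p − 14, so demand becomes qd = 517 − 5(p − 14).
Solving gives q = 332 with buyers paying £37 and suppliers receiving £51 (the £14 wedge).
Gain to buyers: £4; to suppliers: £10. (They sum to £14.)

Buyers gain £4 per kilogram; suppliers gain £10 per kilogram.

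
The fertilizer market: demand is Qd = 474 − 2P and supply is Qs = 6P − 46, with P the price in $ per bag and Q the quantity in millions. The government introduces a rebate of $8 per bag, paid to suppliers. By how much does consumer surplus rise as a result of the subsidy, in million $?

Consumer surplus rises by $2100 million.

Without the subsidy, 474 − 2P = 6P − 46 gives 8P = 520, so P* = $65 and Q* = 344.
With a per-unit subsidy paid to suppliers, each receives P + 8 per unit sold, so supply becomes Qs = 6(P + 8) − 46.
New equilibrium: buyers pay $59, suppliers receive $67, Q = 356. (Wedge: Pb − Ps = −8.)
ΔCS is the trapezoid between Q = 356 and Q = 344 of height $6: ½ · (344 + 356) · 6 = $2100.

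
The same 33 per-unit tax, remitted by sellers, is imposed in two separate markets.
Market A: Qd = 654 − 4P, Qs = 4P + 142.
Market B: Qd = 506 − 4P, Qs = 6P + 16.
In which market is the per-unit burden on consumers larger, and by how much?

Market A: pre-tax P* = 64, Q* = 398; post-tax Q = 332; per-unit burden on consumers = 16.5.
Market B: pre-tax P* = 49, Q* = 310; post-tax Q = 230.8; per-unit burden on consumers = 19.8.
Difference: 16.5 vs 19.8 → market B is larger by 3.3.

Market B, by 3.3.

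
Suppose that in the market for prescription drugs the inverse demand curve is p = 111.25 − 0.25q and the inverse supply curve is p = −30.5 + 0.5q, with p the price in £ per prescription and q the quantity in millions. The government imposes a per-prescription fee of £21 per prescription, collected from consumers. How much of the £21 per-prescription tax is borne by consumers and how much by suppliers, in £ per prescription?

Consumers bear £7 per prescription; suppliers bear £14 per prescription.

Inverting to q(p) form: qd = 445 − 4p; qs = 2p + 61.
Without the tax, 445 − 4p = 2p + 61 gives 6p = 384, so p* = £64 and q* = 189.
With the tax collected from consumers, demand (in seller-price terms) shifts: qd = 445 − 4(p + 21).
Solving gives q = 161 with consumers paying £71 and suppliers receiving £50 (the £21 wedge).
Burden on consumers: £7; on suppliers: £14. (They sum to £21.)
The less price-elastic side of the market bears the larger share of a per-unit tax.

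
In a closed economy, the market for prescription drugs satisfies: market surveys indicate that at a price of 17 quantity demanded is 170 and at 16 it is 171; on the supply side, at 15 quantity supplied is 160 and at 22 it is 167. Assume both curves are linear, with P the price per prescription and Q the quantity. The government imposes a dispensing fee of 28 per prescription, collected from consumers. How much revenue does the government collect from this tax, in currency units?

Demand slope: (171 − 170)/(16 − 17) = -1, so Qd = 187 − P.
Supply slope: (167 − 160)/(22 − 15) = 1, so Qs = P + 145.
Without the tax, 187 − P = P + 145 gives 2P = 42, so P* = 21 and Q* = 166.
With the tax collected from consumers, demand (in seller-price terms) shifts: Qd = 187 − (P + 28).
New equilibrium: consumers pay 35, suppliers receive 7, Q = 152. (Wedge: Pb − Ps = 28.)
Revenue = t · Q = 28 · 152 = 4256.

Tax revenue = 4256.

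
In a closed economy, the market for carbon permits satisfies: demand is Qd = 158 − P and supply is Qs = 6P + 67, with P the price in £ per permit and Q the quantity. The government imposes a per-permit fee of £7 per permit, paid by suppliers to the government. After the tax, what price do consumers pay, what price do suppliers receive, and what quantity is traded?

Without the tax, 158 − P = 6P + 67 gives 7P = 91, so P* = £13 and Q* = 145.
With the tax collected from suppliers, supply shifts: Qs = 6(P − 7) + 67.
New equilibrium: consumers pay £19, suppliers receive £12, Q = 139. (Wedge: Pb − Ps = 7.)
The less price-elastic side of the market bears the larger share of a per-unit tax.

Consumers pay £19; suppliers receive £12; quantity = 139.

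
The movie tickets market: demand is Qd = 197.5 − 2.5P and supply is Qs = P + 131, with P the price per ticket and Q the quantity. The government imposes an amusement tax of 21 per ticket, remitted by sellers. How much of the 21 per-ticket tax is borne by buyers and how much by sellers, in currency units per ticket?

Buyers bear 6 per ticket; sellers bear 15 per ticket.

Without the tax, 197.5 − 2.5P = P + 131 gives 3.5P = 66.5, so P* = 19 and Q* = 150.
With the tax collected from sellers, supply shifts: Qs = (P − 21) + 131.
New equilibrium: buyers pay 25, sellers receive 4, Q = 135. (Wedge: Pb − Ps = 21.)
Burden on buyers: 6; on sellers: 15. (They sum to 21.)
The less price-elastic side of the market bears the larger share of a per-unit tax.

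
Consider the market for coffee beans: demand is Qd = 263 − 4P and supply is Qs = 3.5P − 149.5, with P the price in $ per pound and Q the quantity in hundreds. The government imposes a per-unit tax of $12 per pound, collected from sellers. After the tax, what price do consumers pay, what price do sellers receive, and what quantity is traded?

Consumers pay $60.6; sellers receive $48.6; quantity = 20.6.

Without the tax, 263 − 4P = 3.5P − 149.5 gives 7.5P = 412.5, so P* = $55 and Q* = 43.
With the tax collected from sellers, supply shifts: Qs = 3.5(P − 12) − 149.5.
New equilibrium: consumers pay $60.6, sellers receive $48.6, Q = 20.6. (Wedge: Pb − Ps = 12.)
The less price-elastic side of the market bears the larger share of a per-unit tax.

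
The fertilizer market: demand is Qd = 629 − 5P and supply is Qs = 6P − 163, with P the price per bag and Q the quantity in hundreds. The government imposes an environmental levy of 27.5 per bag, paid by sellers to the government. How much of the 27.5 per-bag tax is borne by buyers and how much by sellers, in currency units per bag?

Without the tax, 629 − 5P = 6P − 163 gives 11P = 792, so P* = 72 and Q* = 269.
With the tax collected from sellers, supply shifts: Qs = 6(P − 27.5) − 163.
Solving gives Q = 194 with buyers paying 87 and sellers receiving 59.5 (the 27.5 wedge).
Burden on buyers: 15; on sellers: 12.5. (They sum to 27.5.)

Buyers bear 15 per bag; sellers bear 12.5 per bag.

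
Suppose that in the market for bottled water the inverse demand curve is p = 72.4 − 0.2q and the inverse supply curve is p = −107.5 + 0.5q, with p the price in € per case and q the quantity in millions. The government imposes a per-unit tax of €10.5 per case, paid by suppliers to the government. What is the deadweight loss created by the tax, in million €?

Inverting to q(p) form: qd = 362 − 5p; qs = 2p + 215.
Without the tax, 362 − 5p = 2p + 215 gives 7p = 147, so p* = €21 and q* = 257.
With the tax collected from suppliers, supply shifts: qs = 2(p − 10.5) + 215.
Solving gives q = 242 with buyers paying €24 and suppliers receiving €13.5 (the €10.5 wedge).
Quantity falls by |ΔQ| = |257 − 242| = 15.
DWL = ½ · t · |ΔQ| = ½ · 10.5 · 15 = €78.75.

Deadweight loss = €78.75 million.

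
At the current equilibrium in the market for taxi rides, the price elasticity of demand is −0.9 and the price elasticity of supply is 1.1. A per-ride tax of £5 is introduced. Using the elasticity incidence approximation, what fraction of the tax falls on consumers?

Consumers' share ≈ 0.55.

Incidence ratio: consumers' share ≈ εs / (εs + |εd|) = 1.1 / (1.1 + 0.9) = 0.55.
Supply is the more elastic side, so consumers bear the larger share.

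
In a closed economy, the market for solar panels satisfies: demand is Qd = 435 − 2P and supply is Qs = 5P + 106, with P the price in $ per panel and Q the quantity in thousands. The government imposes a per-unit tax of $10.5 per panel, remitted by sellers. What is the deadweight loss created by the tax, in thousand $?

Without the tax, 435 − 2P = 5P + 106 gives 7P = 329, so P* = $47 and Q* = 341.
With the tax collected from sellers, supply shifts: Qs = 5(P − 10.5) + 106.
New equilibrium: consumers pay $54.5, sellers receive $44, Q = 326. (Wedge: Pb − Ps = 10.5.)
Quantity falls by |ΔQ| = |341 − 326| = 15.
DWL = ½ · t · |ΔQ| = ½ · 10.5 · 15 = $78.75.

Deadweight loss = $78.75 thousand.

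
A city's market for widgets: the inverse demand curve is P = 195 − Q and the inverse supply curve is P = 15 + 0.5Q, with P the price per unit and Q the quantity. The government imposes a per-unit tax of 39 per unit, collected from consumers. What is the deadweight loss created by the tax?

Deadweight loss = 507.

Inverting to Q(P) form: Qd = 195 − P; Qs = 2P − 30.
Without the tax, 195 − P = 2P − 30 gives 3P = 225, so P* = 75 and Q* = 120.
With the tax collected from consumers, demand (in seller-price terms) shifts: Qd = 195 − (P + 39).
New equilibrium: consumers pay 101, suppliers receive 62, Q = 94. (Wedge: Pb − Ps = 39.)
Quantity falls by |ΔQ| = |120 − 94| = 26.
DWL = ½ · t · |ΔQ| = ½ · 39 · 26 = 507.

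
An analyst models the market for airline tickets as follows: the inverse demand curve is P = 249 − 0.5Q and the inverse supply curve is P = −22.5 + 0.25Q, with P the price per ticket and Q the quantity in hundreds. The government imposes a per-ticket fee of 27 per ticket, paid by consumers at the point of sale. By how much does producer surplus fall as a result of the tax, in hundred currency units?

Producer surplus falls by 3096 hundred.

Inverting to Q(P) form: Qd = 498 − 2P; Qs = 4P + 90.
Before the tax: set 498 − 2P = 4P + 90 → P* = 68, Q* = 362.
With the tax collected from consumers, demand (in seller-price terms) shifts: Qd = 498 − 2(P + 27).
Solving gives Q = 326 with consumers paying 86 and suppliers receiving 59 (the 27 wedge).
ΔPS is the trapezoid between Q = 326 and Q = 362 of height 9: ½ · (362 + 326) · 9 = 3096.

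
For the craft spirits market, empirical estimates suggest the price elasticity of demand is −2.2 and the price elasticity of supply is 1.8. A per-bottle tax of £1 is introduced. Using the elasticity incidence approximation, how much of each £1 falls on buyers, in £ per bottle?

Buyers bear ≈ £0.45 per bottle.

Incidence ratio: buyers' share ≈ εs / (εs + |εd|) = 1.8 / (1.8 + 2.2) = 0.45.
So buyers bear ≈ 0.45 × £1 = £0.45; producers bear £0.55.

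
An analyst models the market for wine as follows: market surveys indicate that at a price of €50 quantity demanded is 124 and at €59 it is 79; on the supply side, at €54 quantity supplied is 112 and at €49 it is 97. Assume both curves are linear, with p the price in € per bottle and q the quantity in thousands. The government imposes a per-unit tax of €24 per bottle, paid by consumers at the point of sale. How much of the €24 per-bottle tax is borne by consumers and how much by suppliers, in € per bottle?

Demand slope: (79 − 124)/(59 − 50) = -5, so qd = 374 − 5p.
Supply slope: (97 − 112)/(49 − 54) = 3, so qs = 3p − 50.
Without the tax, 374 − 5p = 3p − 50 gives 8p = 424, so p* = €53 and q* = 109.
With the tax collected from consumers, demand (in seller-price terms) shifts: qd = 374 − 5(p + 24).
Solving gives q = 64 with consumers paying €62 and suppliers receiving €38 (the €24 wedge).
Burden on consumers: €9; on suppliers: €15. (They sum to €24.)
The less price-elastic side of the market bears the larger share of a per-unit tax.

Consumers bear €9 per bottle; suppliers bear €15 per bottle.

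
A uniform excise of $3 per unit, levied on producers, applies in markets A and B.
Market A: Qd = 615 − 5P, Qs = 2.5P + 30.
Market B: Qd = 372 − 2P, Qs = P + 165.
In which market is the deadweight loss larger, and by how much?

Market A, by $4.5.

Market A: pre-tax P* = $78, Q* = 225; post-tax Q = 220; deadweight loss = $7.5.
Market B: pre-tax P* = $69, Q* = 234; post-tax Q = 232; deadweight loss = $3.
Difference: $7.5 vs $3 → market A is larger by $4.5.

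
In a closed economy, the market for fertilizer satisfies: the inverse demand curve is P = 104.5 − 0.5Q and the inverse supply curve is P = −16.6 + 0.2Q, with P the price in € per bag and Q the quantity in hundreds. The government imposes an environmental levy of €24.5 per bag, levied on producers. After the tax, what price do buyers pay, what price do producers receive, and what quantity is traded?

Buyers pay €35.5; producers receive €11; quantity = 138.

Rewrite in direct form: Qd = 209 − 2P and Qs = 5P + 83.
Without the tax, 209 − 2P = 5P + 83 gives 7P = 126, so P* = €18 and Q* = 173.
With the tax collected from producers, supply shifts: Qs = 5(P − 24.5) + 83.
New equilibrium: buyers pay €35.5, producers receive €11, Q = 138. (Wedge: Pb − Ps = 24.5.)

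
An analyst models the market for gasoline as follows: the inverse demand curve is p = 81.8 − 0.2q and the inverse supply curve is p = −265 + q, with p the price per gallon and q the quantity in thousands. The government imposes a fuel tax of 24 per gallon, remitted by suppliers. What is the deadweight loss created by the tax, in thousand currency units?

Deadweight loss = 240 thousand.

Rewrite in direct form: qd = 409 − 5p and qs = p + 265.
Before the tax: set 409 − 5p = p + 265 → p* = 24, q* = 289.
With the tax collected from suppliers, supply shifts: qs = (p − 24) + 265.
New equilibrium: consumers pay 28, suppliers receive 4, q = 269. (Wedge: pb − ps = 24.)
Quantity falls by |ΔQ| = |289 − 269| = 20.
DWL = ½ · t · |ΔQ| = ½ · 24 · 20 = 240.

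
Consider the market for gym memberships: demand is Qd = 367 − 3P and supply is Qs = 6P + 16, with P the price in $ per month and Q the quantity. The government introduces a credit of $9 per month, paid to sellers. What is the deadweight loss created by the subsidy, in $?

Deadweight loss = $81.

Without the subsidy, 367 − 3P = 6P + 16 gives 9P = 351, so P* = $39 and Q* = 250.
With a per-unit subsidy paid to sellers, each receives P + 9 per unit sold, so supply becomes Qs = 6(P + 9) + 16.
Solving gives Q = 268 with buyers paying $33 and sellers receiving $42 (the $9 wedge).
Quantity rises by |ΔQ| = |250 − 268| = 18.
DWL = ½ · t · |ΔQ| = ½ · 9 · 18 = $81.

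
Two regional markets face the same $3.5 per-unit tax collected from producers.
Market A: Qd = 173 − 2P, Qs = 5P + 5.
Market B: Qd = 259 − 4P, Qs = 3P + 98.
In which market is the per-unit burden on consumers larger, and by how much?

Market A, by $1.

Market A: pre-tax P* = $24, Q* = 125; post-tax Q = 120; per-unit burden on consumers = $2.5.
Market B: pre-tax P* = $23, Q* = 167; post-tax Q = 161; per-unit burden on consumers = $1.5.
Difference: $2.5 vs $1.5 → market A is larger by $1.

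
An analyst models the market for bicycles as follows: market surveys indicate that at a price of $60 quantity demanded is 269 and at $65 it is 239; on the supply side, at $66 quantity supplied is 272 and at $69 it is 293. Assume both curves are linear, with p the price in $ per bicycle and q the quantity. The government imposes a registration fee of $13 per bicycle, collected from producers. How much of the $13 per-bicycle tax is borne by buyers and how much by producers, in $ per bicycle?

Buyers bear $7 per bicycle; producers bear $6 per bicycle.

Demand slope: (239 − 269)/(65 − 60) = -6, so qd = 629 − 6p.
Supply slope: (293 − 272)/(69 − 66) = 7, so qs = 7p − 190.
Before the tax: set 629 − 6p = 7p − 190 → p* = $63, q* = 251.
With the tax collected from producers, supply shifts: qs = 7(p − 13) − 190.
New equilibrium: buyers pay $70, producers receive $57, q = 209. (Wedge: pb − ps = 13.)
Burden on buyers: $7; on producers: $6. (They sum to $13.)
The less price-elastic side of the market bears the larger share of a per-unit tax.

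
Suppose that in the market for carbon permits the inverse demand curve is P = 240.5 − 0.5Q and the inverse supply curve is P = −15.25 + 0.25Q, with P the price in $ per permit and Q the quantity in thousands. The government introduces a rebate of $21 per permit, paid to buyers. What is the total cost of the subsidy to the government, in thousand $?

Government outlay = $7749 thousand.

Inverting to Q(P) form: Qd = 481 − 2P; Qs = 4P + 61.
Without the subsidy, 481 − 2P = 4P + 61 gives 6P = 420, so P* = $70 and Q* = 341.
With a per-unit subsidy paid to buyers, each effectively pays P − 21, so demand becomes Qd = 481 − 2(P − 21).
New equilibrium: buyers pay $56, sellers receive $77, Q = 369. (Wedge: Pb − Ps = −21.)
Outlay = t · Q = 21 · 369 = $7749.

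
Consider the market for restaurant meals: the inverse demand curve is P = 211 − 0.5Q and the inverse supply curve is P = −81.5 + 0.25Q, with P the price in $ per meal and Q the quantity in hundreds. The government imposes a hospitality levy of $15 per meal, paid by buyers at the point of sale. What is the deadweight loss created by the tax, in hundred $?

Deadweight loss = $150 hundred.

Inverting to Q(P) form: Qd = 422 − 2P; Qs = 4P + 326.
Without the tax, 422 − 2P = 4P + 326 gives 6P = 96, so P* = $16 and Q* = 390.
With the tax collected from buyers, demand (in seller-price terms) shifts: Qd = 422 − 2(P + 15).
New equilibrium: buyers pay $26, suppliers receive $11, Q = 370. (Wedge: Pb − Ps = 15.)
Quantity falls by |ΔQ| = |390 − 370| = 20.
DWL = ½ · t · |ΔQ| = ½ · 15 · 20 = $150.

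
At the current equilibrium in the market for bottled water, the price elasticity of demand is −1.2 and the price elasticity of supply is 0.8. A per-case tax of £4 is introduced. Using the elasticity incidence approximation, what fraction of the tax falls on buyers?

Incidence ratio: buyers' share ≈ εs / (εs + |εd|) = 0.8 / (0.8 + 1.2) = 0.4.
Supply is the less elastic side, so buyers bear the smaller share.

Buyers' share ≈ 0.4.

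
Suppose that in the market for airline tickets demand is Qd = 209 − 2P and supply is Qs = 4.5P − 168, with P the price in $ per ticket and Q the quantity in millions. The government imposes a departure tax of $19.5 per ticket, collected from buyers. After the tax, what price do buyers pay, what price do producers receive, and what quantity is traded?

Buyers pay $71.5; producers receive $52; quantity = 66.

Before the tax: set 209 − 2P = 4.5P − 168 → P* = $58, Q* = 93.
With the tax collected from buyers, demand (in seller-price terms) shifts: Qd = 209 − 2(P + 19.5).
Solving gives Q = 66 with buyers paying $71.5 and producers receiving $52 (the $19.5 wedge).
The less price-elastic side of the market bears the larger share of a per-unit tax.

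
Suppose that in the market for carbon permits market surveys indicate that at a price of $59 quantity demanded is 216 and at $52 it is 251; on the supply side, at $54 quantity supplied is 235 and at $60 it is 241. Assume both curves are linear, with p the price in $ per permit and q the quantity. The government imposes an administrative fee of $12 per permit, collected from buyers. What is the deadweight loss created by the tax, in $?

Demand slope: (251 − 216)/(52 − 59) = -5, so qd = 511 − 5p.
Supply slope: (241 − 235)/(60 − 54) = 1, so qs = p + 181.
Without the tax, 511 − 5p = p + 181 gives 6p = 330, so p* = $55 and q* = 236.
With the tax collected from buyers, demand (in seller-price terms) shifts: qd = 511 − 5(p + 12).
New equilibrium: buyers pay $57, producers receive $45, q = 226. (Wedge: pb − ps = 12.)
Quantity falls by |ΔQ| = |236 − 226| = 10.
DWL = ½ · t · |ΔQ| = ½ · 12 · 10 = $60.

Deadweight loss = $60.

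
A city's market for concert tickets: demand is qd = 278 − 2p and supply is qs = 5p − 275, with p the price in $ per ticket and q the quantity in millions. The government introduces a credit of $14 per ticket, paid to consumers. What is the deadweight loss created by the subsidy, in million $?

Before the subsidy: set 278 − 2p = 5p − 275 → p* = $79, q* = 120.
With a per-unit subsidy paid to consumers, each effectively pays p − 14, so demand becomes qd = 278 − 2(p − 14).
Solving gives q = 140 with consumers paying $69 and producers receiving $83 (the $14 wedge).
Quantity rises by |ΔQ| = |120 − 140| = 20.
DWL = ½ · t · |ΔQ| = ½ · 14 · 20 = $140.

Deadweight loss = $140 million.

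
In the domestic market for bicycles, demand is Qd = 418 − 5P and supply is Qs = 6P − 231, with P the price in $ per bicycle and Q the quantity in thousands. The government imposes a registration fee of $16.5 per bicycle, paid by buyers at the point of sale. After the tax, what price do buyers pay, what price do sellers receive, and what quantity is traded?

Without the tax, 418 − 5P = 6P − 231 gives 11P = 649, so P* = $59 and Q* = 123.
With the tax collected from buyers, demand (in seller-price terms) shifts: Qd = 418 − 5(P + 16.5).
New equilibrium: buyers pay $68, sellers receive $51.5, Q = 78. (Wedge: Pb − Ps = 16.5.)

Buyers pay $68; sellers receive $51.5; quantity = 78.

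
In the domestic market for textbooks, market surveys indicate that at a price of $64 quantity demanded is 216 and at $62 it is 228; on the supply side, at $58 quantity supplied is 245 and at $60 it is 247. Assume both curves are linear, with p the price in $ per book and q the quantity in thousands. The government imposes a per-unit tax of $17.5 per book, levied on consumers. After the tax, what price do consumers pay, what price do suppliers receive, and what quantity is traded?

Demand slope: (228 − 216)/(62 − 64) = -6, so qd = 600 − 6p.
Supply slope: (247 − 245)/(60 − 58) = 1, so qs = p + 187.
Before the tax: set 600 − 6p = p + 187 → p* = $59, q* = 246.
With the tax collected from consumers, demand (in seller-price terms) shifts: qd = 600 − 6(p + 17.5).
New equilibrium: consumers pay $61.5, suppliers receive $44, q = 231. (Wedge: pb − ps = 17.5.)

Consumers pay $61.5; suppliers receive $44; quantity = 231.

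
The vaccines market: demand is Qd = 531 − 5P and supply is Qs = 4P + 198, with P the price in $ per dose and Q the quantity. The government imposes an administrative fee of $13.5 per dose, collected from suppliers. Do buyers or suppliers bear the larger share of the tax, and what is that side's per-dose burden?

Suppliers bear the larger share: $7.5 per dose.

Before the tax: set 531 − 5P = 4P + 198 → P* = $37, Q* = 346.
With the tax collected from suppliers, supply shifts: Qs = 4(P − 13.5) + 198.
Solving gives Q = 316 with buyers paying $43 and suppliers receiving $29.5 (the $13.5 wedge).
Per-dose burden: buyers $6, suppliers $7.5.
Suppliers take the larger share because supply is less price-elastic here (demand slope 5 vs supply slope 4).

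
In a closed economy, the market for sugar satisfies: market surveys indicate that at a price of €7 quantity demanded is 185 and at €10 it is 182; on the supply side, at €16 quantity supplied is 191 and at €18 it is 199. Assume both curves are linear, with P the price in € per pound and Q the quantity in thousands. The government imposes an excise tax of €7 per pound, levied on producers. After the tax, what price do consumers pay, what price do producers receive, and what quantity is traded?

Consumers pay €18.6; producers receive €11.6; quantity = 173.4.

Demand slope: (182 − 185)/(10 − 7) = -1, so Qd = 192 − P.
Supply slope: (199 − 191)/(18 − 16) = 4, so Qs = 4P + 127.
Without the tax, 192 − P = 4P + 127 gives 5P = 65, so P* = €13 and Q* = 179.
With the tax collected from producers, supply shifts: Qs = 4(P − 7) + 127.
Solving gives Q = 173.4 with consumers paying €18.6 and producers receiving €11.6 (the €7 wedge).
The less price-elastic side of the market bears the larger share of a per-unit tax.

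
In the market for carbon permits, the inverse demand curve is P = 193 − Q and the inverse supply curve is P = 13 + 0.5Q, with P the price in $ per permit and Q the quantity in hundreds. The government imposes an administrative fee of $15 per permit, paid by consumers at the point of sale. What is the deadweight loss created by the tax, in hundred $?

Inverting to Q(P) form: Qd = 193 − P; Qs = 2P − 26.
Without the tax, 193 − P = 2P − 26 gives 3P = 219, so P* = $73 and Q* = 120.
With the tax collected from consumers, demand (in seller-price terms) shifts: Qd = 193 − (P + 15).
New equilibrium: consumers pay $83, sellers receive $68, Q = 110. (Wedge: Pb − Ps = 15.)
Quantity falls by |ΔQ| = |120 − 110| = 10.
DWL = ½ · t · |ΔQ| = ½ · 15 · 10 = $75.

Deadweight loss = $75 hundred.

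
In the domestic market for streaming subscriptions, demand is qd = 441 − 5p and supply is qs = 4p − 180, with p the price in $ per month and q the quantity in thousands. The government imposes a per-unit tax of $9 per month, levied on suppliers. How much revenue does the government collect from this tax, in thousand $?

Before the tax: set 441 − 5p = 4p − 180 → p* = $69, q* = 96.
With the tax collected from suppliers, supply shifts: qs = 4(p − 9) − 180.
New equilibrium: buyers pay $73, suppliers receive $64, q = 76. (Wedge: pb − ps = 9.)
Revenue = t · Q = 9 · 76 = $684.

Tax revenue = $684 thousand.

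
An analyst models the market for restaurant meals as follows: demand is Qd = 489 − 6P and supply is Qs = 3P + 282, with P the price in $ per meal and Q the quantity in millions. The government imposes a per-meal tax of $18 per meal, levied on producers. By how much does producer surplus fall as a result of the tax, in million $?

Producer surplus falls by $3996 million.

Before the tax: set 489 − 6P = 3P + 282 → P* = $23, Q* = 351.
With the tax collected from producers, supply shifts: Qs = 3(P − 18) + 282.
New equilibrium: buyers pay $29, producers receive $11, Q = 315. (Wedge: Pb − Ps = 18.)
ΔPS is the trapezoid between Q = 315 and Q = 351 of height $12: ½ · (351 + 315) · 12 = $3996.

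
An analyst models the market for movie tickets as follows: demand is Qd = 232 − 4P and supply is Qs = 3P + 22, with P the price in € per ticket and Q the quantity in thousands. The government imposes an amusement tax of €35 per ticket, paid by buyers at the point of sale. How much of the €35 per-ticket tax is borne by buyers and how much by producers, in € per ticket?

Buyers bear €15 per ticket; producers bear €20 per ticket.

Without the tax, 232 − 4P = 3P + 22 gives 7P = 210, so P* = €30 and Q* = 112.
With the tax collected from buyers, demand (in seller-price terms) shifts: Qd = 232 − 4(P + 35).
Solving gives Q = 52 with buyers paying €45 and producers receiving €10 (the €35 wedge).
Burden on buyers: €15; on producers: €20. (They sum to €35.)
The less price-elastic side of the market bears the larger share of a per-unit tax.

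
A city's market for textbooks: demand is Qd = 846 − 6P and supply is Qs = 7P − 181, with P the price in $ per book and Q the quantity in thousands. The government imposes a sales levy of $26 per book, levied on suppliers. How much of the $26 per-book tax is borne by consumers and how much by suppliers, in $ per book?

Before the tax: set 846 − 6P = 7P − 181 → P* = $79, Q* = 372.
With the tax collected from suppliers, supply shifts: Qs = 7(P − 26) − 181.
Solving gives Q = 288 with consumers paying $93 and suppliers receiving $67 (the $26 wedge).
Burden on consumers: $14; on suppliers: $12. (They sum to $26.)
The less price-elastic side of the market bears the larger share of a per-unit tax.

Consumers bear $14 per book; suppliers bear $12 per book.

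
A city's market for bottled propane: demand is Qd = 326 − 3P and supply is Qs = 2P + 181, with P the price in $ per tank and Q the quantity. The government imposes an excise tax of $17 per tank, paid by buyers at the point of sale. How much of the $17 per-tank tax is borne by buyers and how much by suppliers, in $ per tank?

Without the tax, 326 − 3P = 2P + 181 gives 5P = 145, so P* = $29 and Q* = 239.
With the tax collected from buyers, demand (in seller-price terms) shifts: Qd = 326 − 3(P + 17).
New equilibrium: buyers pay $35.8, suppliers receive $18.8, Q = 218.6. (Wedge: Pb − Ps = 17.)
Burden on buyers: $6.8; on suppliers: $10.2. (They sum to $17.)
The less price-elastic side of the market bears the larger share of a per-unit tax.

Buyers bear $6.8 per tank; suppliers bear $10.2 per tank.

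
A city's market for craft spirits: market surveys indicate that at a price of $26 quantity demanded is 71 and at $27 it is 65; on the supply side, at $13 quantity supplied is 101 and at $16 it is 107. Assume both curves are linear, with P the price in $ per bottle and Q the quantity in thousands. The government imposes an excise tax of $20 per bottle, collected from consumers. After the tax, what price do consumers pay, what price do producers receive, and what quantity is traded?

Demand slope: (65 − 71)/(27 − 26) = -6, so Qd = 227 − 6P.
Supply slope: (107 − 101)/(16 − 13) = 2, so Qs = 2P + 75.
Before the tax: set 227 − 6P = 2P + 75 → P* = $19, Q* = 113.
With the tax collected from consumers, demand (in seller-price terms) shifts: Qd = 227 − 6(P + 20).
Solving gives Q = 83 with consumers paying $24 and producers receiving $4 (the $20 wedge).
The less price-elastic side of the market bears the larger share of a per-unit tax.

Consumers pay $24; producers receive $4; quantity = 83.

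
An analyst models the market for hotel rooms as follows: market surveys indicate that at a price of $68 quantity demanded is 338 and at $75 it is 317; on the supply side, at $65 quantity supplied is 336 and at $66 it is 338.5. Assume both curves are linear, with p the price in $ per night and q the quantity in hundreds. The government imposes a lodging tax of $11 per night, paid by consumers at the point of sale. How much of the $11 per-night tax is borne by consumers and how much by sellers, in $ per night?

Demand slope: (317 − 338)/(75 − 68) = -3, so qd = 542 − 3p.
Supply slope: (338.5 − 336)/(66 − 65) = 2.5, so qs = 2.5p + 173.5.
Before the tax: set 542 − 3p = 2.5p + 173.5 → p* = $67, q* = 341.
With the tax collected from consumers, demand (in seller-price terms) shifts: qd = 542 − 3(p + 11).
Solving gives q = 326 with consumers paying $72 and sellers receiving $61 (the $11 wedge).
Burden on consumers: $5; on sellers: $6. (They sum to $11.)
The less price-elastic side of the market bears the larger share of a per-unit tax.

Consumers bear $5 per night; sellers bear $6 per night.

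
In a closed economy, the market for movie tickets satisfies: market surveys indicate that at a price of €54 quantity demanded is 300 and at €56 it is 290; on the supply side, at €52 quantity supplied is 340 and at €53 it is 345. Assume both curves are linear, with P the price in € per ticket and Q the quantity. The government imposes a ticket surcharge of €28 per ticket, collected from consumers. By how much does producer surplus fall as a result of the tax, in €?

Producer surplus falls by €4060.

Demand slope: (290 − 300)/(56 − 54) = -5, so Qd = 570 − 5P.
Supply slope: (345 − 340)/(53 − 52) = 5, so Qs = 5P + 80.
Without the tax, 570 − 5P = 5P + 80 gives 10P = 490, so P* = €49 and Q* = 325.
With the tax collected from consumers, demand (in seller-price terms) shifts: Qd = 570 − 5(P + 28).
New equilibrium: consumers pay €63, producers receive €35, Q = 255. (Wedge: Pb − Ps = 28.)
ΔPS is the trapezoid between Q = 255 and Q = 325 of height €14: ½ · (325 + 255) · 14 = €4060.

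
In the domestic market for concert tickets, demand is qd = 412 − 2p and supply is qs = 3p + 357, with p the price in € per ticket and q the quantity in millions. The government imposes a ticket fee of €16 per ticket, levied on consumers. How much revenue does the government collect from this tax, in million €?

Before the tax: set 412 − 2p = 3p + 357 → p* = €11, q* = 390.
With the tax collected from consumers, demand (in seller-price terms) shifts: qd = 412 − 2(p + 16).
Solving gives q = 370.8 with consumers paying €20.6 and producers receiving €4.6 (the €16 wedge).
Revenue = t · Q = 16 · 370.8 = €5932.8.

Tax revenue = €5932.8 million.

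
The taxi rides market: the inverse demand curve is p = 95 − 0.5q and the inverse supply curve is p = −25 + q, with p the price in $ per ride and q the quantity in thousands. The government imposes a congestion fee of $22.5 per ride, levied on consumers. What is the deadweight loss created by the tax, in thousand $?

Rewrite in direct form: qd = 190 − 2p and qs = p + 25.
Without the tax, 190 − 2p = p + 25 gives 3p = 165, so p* = $55 and q* = 80.
With the tax collected from consumers, demand (in seller-price terms) shifts: qd = 190 − 2(p + 22.5).
New equilibrium: consumers pay $62.5, producers receive $40, q = 65. (Wedge: pb − ps = 22.5.)
Quantity falls by |ΔQ| = |80 − 65| = 15.
DWL = ½ · t · |ΔQ| = ½ · 22.5 · 15 = $168.75.

Deadweight loss = $168.75 thousand.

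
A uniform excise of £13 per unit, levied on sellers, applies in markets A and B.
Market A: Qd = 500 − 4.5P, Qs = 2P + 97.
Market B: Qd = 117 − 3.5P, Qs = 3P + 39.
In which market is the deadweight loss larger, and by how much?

Market A: pre-tax P* = £62, Q* = 221; post-tax Q = 203; deadweight loss = £117.
Market B: pre-tax P* = £12, Q* = 75; post-tax Q = 54; deadweight loss = £136.5.
Difference: £117 vs £136.5 → market B is larger by £19.5.

Market B, by £19.5.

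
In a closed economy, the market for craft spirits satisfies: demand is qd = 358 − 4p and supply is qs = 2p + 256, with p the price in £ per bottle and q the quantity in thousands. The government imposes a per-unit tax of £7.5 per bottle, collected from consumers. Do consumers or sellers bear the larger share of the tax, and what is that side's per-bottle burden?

Before the tax: set 358 − 4p = 2p + 256 → p* = £17, q* = 290.
With the tax collected from consumers, demand (in seller-price terms) shifts: qd = 358 − 4(p + 7.5).
Solving gives q = 280 with consumers paying £19.5 and sellers receiving £12 (the £7.5 wedge).
Per-bottle burden: consumers £2.5, sellers £5.
Sellers take the larger share because supply is less price-elastic here (demand slope 4 vs supply slope 2).
The less price-elastic side of the market bears the larger share of a per-unit tax.

Sellers bear the larger share: £5 per bottle.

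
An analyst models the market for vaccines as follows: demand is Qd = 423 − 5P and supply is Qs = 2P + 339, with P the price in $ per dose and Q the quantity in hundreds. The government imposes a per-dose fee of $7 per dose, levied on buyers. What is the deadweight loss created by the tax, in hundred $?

Deadweight loss = $35 hundred.

Before the tax: set 423 − 5P = 2P + 339 → P* = $12, Q* = 363.
With the tax collected from buyers, demand (in seller-price terms) shifts: Qd = 423 − 5(P + 7).
New equilibrium: buyers pay $14, producers receive $7, Q = 353. (Wedge: Pb − Ps = 7.)
Quantity falls by |ΔQ| = |363 − 353| = 10.
DWL = ½ · t · |ΔQ| = ½ · 7 · 10 = $35.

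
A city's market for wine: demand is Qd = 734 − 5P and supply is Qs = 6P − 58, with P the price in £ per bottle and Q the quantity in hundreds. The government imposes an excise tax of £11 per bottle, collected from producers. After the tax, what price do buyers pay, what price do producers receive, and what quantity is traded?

Buyers pay £78; producers receive £67; quantity = 344.

Before the tax: set 734 − 5P = 6P − 58 → P* = £72, Q* = 374.
With the tax collected from producers, supply shifts: Qs = 6(P − 11) − 58.
Solving gives Q = 344 with buyers paying £78 and producers receiving £67 (the £11 wedge).
The less price-elastic side of the market bears the larger share of a per-unit tax.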